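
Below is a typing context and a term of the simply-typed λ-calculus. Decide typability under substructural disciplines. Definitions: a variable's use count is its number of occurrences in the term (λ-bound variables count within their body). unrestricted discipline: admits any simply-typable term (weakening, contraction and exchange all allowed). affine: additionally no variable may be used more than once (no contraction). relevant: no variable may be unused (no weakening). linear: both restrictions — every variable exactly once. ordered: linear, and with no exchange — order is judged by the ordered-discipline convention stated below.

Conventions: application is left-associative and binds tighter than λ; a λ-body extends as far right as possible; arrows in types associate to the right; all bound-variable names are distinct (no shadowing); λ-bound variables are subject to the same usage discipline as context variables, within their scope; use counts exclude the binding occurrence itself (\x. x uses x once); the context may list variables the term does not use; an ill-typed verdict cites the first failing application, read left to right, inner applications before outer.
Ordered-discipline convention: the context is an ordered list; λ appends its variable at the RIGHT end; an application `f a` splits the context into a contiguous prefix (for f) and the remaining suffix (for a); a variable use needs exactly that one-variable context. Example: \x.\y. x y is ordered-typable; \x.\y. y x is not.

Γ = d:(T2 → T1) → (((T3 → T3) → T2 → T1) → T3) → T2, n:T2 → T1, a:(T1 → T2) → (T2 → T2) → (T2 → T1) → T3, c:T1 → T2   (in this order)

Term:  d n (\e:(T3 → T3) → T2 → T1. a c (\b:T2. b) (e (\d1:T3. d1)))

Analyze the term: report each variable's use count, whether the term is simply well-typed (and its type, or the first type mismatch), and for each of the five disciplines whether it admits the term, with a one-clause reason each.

use counts: d ×1, n ×1, a ×1, c ×1, e (bound) ×1, b (bound) ×1, d1 (bound) ×1
uses in reading order: d, n, a, c, b, e, d1
typing: the term checks, with type T2
ordered: ✓ — one use each (d, n, a, c, e, b, d1); ordered split holds
linear: ✓ — single use per variable (d, n, a, c, e, b, d1)
affine: ✓ — d, n, a, c, e, b, d1: no repeats, contraction unneeded
relevant: ✓ — every one of d, n, a, c, e, b, d1 appears
unrestricted: ✓ — well-typed at T2; no restrictions here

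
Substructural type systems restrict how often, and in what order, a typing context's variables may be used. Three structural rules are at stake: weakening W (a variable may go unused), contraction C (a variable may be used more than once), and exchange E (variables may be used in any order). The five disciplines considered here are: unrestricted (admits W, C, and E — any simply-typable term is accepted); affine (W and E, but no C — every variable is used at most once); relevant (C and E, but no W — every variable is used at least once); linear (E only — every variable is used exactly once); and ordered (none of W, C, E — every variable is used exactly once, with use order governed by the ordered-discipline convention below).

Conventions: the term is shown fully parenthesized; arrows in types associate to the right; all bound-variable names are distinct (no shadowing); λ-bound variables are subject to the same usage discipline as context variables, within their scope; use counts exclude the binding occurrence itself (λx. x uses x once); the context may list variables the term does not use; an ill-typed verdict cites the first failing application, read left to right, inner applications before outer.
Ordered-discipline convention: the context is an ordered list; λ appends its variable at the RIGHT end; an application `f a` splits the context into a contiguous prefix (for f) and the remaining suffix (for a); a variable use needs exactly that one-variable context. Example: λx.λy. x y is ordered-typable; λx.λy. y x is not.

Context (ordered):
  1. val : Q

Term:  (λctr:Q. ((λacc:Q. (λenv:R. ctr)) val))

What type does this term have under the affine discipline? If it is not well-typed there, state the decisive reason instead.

term : Q -> R -> Q
counts: val: 1; ctr [bound]: 1; acc [bound]: 0; env [bound]: 0
order of uses: ctr, val
typing: the term checks, with type Q -> R -> Q
per-discipline verdicts: ordered ✗; linear ✗; affine ✓; relevant ✗; unrestricted ✓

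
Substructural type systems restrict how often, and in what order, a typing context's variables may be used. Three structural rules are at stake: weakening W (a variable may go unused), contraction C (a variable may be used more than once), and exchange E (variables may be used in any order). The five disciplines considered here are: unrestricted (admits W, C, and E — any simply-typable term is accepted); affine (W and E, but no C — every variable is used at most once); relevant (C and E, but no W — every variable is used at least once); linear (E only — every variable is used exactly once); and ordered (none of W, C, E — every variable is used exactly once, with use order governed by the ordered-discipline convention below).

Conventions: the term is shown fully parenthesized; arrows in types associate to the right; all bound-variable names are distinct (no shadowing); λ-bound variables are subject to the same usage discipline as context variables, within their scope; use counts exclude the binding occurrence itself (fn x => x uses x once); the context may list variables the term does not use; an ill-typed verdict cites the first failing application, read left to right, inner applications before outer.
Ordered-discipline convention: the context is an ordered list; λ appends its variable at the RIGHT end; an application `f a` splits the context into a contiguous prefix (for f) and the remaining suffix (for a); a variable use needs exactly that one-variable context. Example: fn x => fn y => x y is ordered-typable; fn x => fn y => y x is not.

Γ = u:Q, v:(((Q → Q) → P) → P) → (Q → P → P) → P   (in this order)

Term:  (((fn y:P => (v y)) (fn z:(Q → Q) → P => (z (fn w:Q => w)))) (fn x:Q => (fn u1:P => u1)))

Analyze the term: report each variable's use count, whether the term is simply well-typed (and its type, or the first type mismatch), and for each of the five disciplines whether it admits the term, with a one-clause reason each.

usage: u=0, v=1, y (bound)=1, z (bound)=1, w (bound)=1, x (bound)=0, u1 (bound)=1
order of uses: v, y, z, w, u1
typing: ill-typed: argument of type P where ((Q → Q) → P) → P is required
ordered: ✗, not simply typable
linear: ✗, fails simple typing
affine: ✗, a type mismatch blocks all five
relevant: ✗, the type mismatch rejects it
unrestricted: ✗, not simply typable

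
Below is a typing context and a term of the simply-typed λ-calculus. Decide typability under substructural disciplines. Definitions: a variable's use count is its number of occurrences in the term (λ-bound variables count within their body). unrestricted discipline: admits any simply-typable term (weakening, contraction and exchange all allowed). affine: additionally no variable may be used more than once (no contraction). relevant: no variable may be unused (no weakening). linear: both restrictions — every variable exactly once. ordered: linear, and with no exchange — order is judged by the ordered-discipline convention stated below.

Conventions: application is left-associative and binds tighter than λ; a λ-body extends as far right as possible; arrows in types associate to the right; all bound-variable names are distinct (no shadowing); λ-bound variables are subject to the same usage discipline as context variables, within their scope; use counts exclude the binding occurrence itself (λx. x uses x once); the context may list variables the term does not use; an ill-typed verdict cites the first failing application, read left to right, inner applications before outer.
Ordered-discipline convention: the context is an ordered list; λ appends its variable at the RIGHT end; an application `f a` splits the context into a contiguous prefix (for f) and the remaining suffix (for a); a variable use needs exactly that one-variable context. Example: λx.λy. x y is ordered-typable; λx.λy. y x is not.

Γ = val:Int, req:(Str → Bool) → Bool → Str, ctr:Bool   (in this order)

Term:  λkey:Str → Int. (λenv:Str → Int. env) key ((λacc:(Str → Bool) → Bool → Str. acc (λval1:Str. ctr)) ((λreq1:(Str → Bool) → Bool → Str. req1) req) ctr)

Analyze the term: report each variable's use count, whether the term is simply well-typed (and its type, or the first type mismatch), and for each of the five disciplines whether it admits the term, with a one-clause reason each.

variable uses: val=0; req=1; ctr=2; key (bound)=1; env (bound)=1; acc (bound)=1; val1 (bound)=0; req1 (bound)=1
uses in reading order: env, key, acc, ctr, req1, req, ctr
typing: well-typed at (Str → Int) → Int
ordered: ✗ — uses contraction: ctr ×2; unused: val, val1 — weakening required
linear: ✗ — uses contraction: ctr ×2; unused: val, val1 — weakening required
affine: ✗ — uses contraction: ctr ×2
relevant: ✗ — unused: val, val1 — weakening required
unrestricted: ✓ — well-typed at (Str → Int) → Int; no restrictions here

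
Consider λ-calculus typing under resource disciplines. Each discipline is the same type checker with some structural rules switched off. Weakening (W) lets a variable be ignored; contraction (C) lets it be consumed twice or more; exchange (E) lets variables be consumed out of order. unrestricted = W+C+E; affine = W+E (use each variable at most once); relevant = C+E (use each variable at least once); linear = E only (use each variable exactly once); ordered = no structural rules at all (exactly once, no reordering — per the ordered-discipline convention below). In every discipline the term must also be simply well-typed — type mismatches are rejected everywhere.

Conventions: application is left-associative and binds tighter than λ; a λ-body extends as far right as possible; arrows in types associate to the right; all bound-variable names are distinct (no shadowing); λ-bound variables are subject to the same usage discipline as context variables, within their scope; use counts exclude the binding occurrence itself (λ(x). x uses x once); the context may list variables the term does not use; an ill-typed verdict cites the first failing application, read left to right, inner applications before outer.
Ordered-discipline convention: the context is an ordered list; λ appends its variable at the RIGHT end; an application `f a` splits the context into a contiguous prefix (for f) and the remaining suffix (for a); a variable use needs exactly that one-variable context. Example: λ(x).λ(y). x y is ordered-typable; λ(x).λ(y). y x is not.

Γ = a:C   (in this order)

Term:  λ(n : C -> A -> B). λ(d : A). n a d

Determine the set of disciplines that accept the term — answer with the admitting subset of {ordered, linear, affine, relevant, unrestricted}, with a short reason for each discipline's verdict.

admitted in: linear, affine, relevant, unrestricted
variable uses: a ×1, n (λ-bound) ×1, d (λ-bound) ×1
order of uses: n, a, d
typing: the term checks, with type (C -> A -> B) -> A -> B
ordered: ✗, needs exchange: uses follow n, a, d
linear: ✓, single use per variable (a, n, d)
affine: ✓, none of a, n, d used more than once
relevant: ✓, none of a, n, d goes unused
unrestricted: ✓, typability at (C -> A -> B) -> A -> B is all that's needed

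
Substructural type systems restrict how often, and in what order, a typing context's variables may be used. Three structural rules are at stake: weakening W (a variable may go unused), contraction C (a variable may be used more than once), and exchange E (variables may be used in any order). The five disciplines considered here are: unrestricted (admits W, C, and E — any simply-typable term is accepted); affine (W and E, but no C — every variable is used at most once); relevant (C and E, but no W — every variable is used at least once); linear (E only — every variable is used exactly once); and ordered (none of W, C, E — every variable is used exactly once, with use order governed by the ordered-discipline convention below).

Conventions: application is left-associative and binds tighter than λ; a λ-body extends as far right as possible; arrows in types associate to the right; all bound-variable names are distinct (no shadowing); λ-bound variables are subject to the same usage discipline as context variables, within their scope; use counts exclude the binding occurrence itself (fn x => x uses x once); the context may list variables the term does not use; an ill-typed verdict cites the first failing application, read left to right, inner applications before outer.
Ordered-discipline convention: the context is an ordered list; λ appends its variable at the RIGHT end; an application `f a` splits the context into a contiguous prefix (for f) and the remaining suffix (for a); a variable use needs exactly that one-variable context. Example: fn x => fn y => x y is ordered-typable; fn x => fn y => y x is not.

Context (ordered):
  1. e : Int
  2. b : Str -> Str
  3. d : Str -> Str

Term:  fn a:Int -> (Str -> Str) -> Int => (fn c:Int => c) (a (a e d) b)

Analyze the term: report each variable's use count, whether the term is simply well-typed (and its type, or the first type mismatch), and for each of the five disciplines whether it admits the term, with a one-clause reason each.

usage: e ×1; b ×1; d ×1; a (bound) ×2; c (bound) ×1
left-to-right use order: c, a, a, e, d, b
typing: ✓ — (Int -> (Str -> Str) -> Int) -> Int
ordered ✗ (repeated use of a ×2)
linear ✗ (repeated use of a ×2)
affine ✗ (repeated use of a ×2)
relevant ✓ (e, b, d, a, c: all used, weakening unneeded)
unrestricted ✓ (typability at (Int -> (Str -> Str) -> Int) -> Int is all that's needed)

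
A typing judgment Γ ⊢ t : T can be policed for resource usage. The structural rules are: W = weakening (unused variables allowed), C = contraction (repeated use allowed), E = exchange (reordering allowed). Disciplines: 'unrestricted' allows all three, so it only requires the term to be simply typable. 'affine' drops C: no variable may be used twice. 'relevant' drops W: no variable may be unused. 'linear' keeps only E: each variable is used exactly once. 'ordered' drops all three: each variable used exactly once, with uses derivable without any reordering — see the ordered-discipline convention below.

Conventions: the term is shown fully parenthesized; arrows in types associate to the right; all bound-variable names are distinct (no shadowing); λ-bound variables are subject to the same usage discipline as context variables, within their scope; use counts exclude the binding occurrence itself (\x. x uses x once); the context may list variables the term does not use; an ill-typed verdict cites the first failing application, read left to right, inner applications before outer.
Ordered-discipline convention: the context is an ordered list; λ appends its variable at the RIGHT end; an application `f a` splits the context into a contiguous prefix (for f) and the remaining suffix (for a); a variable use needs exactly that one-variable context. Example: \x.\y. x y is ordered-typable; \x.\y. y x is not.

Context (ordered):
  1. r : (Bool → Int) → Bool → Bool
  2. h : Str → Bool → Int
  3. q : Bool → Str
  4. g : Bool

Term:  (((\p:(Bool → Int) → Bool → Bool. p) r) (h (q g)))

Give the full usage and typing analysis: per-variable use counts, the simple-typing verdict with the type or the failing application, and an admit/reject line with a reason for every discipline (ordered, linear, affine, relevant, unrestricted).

use counts: r=1, h=1, q=1, g=1, p [bound]=1
uses in reading order: p, r, h, q, g
typing: well-typed at Bool → Bool
ordered ✓ (r, h, q, g, p: once each, no exchange needed)
linear ✓ (each of r, h, q, g, p used exactly once)
affine ✓ (r, h, q, g, p: no repeats, contraction unneeded)
relevant ✓ (none of r, h, q, g, p goes unused)
unrestricted ✓ (typability at Bool → Bool is all that's needed)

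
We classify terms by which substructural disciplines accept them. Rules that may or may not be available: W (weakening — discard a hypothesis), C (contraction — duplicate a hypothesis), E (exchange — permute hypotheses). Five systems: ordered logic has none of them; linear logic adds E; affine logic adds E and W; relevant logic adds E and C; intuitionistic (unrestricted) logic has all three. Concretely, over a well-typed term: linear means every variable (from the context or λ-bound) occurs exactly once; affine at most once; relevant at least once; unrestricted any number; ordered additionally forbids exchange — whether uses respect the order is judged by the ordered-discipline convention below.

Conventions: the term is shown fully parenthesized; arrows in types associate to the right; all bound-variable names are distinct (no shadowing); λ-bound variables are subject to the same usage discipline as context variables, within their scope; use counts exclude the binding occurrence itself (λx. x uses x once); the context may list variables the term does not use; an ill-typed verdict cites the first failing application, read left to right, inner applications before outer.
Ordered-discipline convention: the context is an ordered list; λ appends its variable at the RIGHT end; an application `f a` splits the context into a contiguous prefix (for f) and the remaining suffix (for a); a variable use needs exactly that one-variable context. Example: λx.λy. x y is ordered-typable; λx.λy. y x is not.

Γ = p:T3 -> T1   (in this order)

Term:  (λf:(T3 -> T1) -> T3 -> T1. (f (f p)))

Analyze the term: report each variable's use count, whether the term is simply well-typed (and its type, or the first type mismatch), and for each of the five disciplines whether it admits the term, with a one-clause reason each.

variable uses: p: 1; f (λ-bound): 2
order of uses: f, f, p
typing: well-typed — term : ((T3 -> T1) -> T3 -> T1) -> T3 -> T1
ordered: ✗, needs contraction — f ×2
linear: ✗, needs contraction — f ×2
affine: ✗, needs contraction — f ×2
relevant: ✓, none of p, f goes unused
unrestricted: ✓, typability at ((T3 -> T1) -> T3 -> T1) -> T3 -> T1 is all that's needed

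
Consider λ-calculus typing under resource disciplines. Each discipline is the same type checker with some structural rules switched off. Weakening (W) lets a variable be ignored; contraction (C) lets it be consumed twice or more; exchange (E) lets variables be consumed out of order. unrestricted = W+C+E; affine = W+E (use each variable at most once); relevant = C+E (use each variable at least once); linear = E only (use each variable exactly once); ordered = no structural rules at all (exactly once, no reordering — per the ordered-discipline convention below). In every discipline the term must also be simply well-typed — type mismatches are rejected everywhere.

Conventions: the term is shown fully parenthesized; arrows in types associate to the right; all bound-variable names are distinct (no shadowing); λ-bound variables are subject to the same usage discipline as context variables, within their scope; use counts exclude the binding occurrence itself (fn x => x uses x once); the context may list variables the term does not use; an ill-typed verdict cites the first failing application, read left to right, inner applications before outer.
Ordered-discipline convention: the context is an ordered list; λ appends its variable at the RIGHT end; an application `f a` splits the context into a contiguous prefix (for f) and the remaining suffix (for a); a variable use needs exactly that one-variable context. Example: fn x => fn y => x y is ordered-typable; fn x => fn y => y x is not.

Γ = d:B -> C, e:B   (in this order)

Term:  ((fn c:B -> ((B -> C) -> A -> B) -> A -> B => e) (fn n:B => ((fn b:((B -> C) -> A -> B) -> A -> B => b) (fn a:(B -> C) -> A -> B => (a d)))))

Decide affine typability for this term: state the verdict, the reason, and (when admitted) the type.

yes — at most one use each (d, e, c, n, b, a); term : B
use counts: d: 1; e: 1; c [bound]: 0; n [bound]: 0; b [bound]: 1; a [bound]: 1
order of uses: e, b, a, d
typing: well-typed at B
across the five disciplines: ordered ✗ · linear ✗ · affine ✓ · relevant ✗ · unrestricted ✓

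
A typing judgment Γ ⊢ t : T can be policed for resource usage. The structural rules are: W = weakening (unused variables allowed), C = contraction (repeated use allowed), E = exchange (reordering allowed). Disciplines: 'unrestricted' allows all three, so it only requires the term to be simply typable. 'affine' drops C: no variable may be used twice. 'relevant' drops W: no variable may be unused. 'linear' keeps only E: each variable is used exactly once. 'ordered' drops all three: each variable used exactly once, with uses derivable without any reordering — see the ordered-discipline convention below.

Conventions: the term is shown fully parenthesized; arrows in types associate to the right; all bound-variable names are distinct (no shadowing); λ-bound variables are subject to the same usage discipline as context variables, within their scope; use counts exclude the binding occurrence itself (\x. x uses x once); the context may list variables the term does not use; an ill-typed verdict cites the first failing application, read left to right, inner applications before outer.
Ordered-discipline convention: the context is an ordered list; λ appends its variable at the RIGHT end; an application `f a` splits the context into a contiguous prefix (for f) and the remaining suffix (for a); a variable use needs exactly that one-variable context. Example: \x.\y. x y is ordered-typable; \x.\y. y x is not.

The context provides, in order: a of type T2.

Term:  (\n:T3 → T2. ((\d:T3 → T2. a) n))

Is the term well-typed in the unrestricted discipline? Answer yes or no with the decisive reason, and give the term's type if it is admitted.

yes — typability at (T3 → T2) → T2 is all that's needed; term : (T3 → T2) → T2
use counts: a: 1, n [bound]: 1, d [bound]: 0
left-to-right use order: a, n
typing: ✓ — (T3 → T2) → T2
summary: ordered ✗; linear ✗; affine ✓; relevant ✗; unrestricted ✓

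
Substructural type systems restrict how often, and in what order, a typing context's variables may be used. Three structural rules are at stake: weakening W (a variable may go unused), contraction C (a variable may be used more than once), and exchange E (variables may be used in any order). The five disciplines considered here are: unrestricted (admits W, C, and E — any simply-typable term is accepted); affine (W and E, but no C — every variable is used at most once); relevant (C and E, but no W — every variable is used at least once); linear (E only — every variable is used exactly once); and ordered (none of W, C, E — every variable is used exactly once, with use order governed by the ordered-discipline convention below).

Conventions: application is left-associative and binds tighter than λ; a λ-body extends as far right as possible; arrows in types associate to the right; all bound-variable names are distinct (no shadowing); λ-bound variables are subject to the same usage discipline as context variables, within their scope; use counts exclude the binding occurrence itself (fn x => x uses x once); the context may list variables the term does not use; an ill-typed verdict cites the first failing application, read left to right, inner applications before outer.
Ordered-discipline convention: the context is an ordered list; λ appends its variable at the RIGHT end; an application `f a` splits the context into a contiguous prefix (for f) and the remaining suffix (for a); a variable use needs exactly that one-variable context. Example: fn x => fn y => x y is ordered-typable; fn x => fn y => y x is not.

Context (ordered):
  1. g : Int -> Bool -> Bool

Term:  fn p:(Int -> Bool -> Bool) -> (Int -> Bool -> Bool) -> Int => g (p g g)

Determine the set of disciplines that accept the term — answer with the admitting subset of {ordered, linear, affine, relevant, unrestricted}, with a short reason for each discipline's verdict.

admitted by: relevant, unrestricted
use counts: g: 3×; p (λ-bound): 1×
uses in reading order: g, p, g, g
typing: well-typed — term : ((Int -> Bool -> Bool) -> (Int -> Bool -> Bool) -> Int) -> Bool -> Bool
ordered: ✗, needs contraction — g ×3
linear: ✗, needs contraction — g ×3
affine: ✗, needs contraction — g ×3
relevant: ✓, at least one use each (g, p)
unrestricted: ✓, type-checks (((Int -> Bool -> Bool) -> (Int -> Bool -> Bool) -> Int) -> Bool -> Bool) and nothing is barred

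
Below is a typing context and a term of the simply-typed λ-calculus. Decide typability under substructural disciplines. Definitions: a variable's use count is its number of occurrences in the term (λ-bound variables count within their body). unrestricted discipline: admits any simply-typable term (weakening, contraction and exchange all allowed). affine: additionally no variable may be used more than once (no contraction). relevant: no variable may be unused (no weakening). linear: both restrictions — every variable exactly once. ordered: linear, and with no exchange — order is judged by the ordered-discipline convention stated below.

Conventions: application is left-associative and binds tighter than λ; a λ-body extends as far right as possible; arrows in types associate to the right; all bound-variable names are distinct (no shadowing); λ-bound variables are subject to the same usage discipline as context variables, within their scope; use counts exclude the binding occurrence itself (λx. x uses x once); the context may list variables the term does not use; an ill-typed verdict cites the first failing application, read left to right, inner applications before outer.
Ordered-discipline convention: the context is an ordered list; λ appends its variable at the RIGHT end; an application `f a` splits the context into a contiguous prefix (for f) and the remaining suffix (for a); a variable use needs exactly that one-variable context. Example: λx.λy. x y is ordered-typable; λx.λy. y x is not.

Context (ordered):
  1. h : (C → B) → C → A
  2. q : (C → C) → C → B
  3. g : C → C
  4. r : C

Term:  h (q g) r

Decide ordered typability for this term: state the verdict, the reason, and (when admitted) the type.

yes — h, q, g, r once each; derivable with no W/C/E; term : A
usage: h: 1, q: 1, g: 1, r: 1
left-to-right use order: h, q, g, r
typing: the term checks, with type A
per-discipline verdicts: ordered ✓ · linear ✓ · affine ✓ · relevant ✓ · unrestricted ✓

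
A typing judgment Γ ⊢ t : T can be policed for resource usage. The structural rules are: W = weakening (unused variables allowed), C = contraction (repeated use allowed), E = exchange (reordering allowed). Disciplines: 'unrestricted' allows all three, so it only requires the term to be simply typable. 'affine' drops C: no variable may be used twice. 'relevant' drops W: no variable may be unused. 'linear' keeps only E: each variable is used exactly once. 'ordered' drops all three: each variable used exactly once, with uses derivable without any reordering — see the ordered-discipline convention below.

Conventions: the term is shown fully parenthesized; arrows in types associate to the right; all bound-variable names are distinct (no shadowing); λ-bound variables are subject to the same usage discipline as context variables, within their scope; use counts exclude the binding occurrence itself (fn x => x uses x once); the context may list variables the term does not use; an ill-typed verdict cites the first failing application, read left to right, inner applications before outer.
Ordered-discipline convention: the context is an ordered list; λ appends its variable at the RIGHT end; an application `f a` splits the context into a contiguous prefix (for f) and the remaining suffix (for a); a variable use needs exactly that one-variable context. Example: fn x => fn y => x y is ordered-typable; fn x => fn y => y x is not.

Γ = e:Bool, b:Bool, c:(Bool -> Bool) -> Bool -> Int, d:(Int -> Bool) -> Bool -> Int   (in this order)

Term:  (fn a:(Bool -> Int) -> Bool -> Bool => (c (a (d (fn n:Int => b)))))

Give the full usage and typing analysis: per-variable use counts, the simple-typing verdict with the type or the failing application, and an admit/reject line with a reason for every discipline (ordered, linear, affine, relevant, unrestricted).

use counts: e=0; b=1; c=1; d=1; a [bound]=1; n [bound]=0
use order (left to right): c, a, d, b
typing: well-typed at ((Bool -> Int) -> Bool -> Bool) -> Bool -> Int
ordered: ✗, e, n never used (weakening)
linear: ✗, e, n never used (weakening)
affine: ✓, none of e, b, c, d, a, n used more than once
relevant: ✗, e, n never used (weakening)
unrestricted: ✓, well-typed at ((Bool -> Int) -> Bool -> Bool) -> Bool -> Int; no restrictions here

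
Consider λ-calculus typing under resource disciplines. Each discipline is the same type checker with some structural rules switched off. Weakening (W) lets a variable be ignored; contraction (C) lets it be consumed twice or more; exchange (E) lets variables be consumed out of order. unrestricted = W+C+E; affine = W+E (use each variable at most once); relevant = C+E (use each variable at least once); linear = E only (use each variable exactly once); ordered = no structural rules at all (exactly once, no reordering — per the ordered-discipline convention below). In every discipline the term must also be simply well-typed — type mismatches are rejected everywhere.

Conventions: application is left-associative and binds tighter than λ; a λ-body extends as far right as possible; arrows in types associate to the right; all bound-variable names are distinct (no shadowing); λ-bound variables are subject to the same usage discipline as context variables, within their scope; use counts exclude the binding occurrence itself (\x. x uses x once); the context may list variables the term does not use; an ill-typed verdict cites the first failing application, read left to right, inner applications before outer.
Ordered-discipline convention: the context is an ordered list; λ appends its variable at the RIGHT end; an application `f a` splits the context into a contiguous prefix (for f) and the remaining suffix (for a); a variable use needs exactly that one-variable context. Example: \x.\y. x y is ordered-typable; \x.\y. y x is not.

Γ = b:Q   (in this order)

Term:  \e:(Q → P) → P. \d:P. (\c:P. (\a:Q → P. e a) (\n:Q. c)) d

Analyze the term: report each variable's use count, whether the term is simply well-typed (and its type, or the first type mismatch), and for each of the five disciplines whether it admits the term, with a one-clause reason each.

usage: b: 0, e [bound]: 1, d [bound]: 1, c [bound]: 1, a [bound]: 1, n [bound]: 0
uses in reading order: e, a, c, d
typing: the term checks, with type ((Q → P) → P) → P → P
ordered: ✗ — b, n never used (weakening)
linear: ✗ — b, n never used (weakening)
affine: ✓ — no duplicate uses among b, e, d, c, a, n
relevant: ✗ — b, n never used (weakening)
unrestricted: ✓ — simply typable at ((Q → P) → P) → P → P; W, C, E all held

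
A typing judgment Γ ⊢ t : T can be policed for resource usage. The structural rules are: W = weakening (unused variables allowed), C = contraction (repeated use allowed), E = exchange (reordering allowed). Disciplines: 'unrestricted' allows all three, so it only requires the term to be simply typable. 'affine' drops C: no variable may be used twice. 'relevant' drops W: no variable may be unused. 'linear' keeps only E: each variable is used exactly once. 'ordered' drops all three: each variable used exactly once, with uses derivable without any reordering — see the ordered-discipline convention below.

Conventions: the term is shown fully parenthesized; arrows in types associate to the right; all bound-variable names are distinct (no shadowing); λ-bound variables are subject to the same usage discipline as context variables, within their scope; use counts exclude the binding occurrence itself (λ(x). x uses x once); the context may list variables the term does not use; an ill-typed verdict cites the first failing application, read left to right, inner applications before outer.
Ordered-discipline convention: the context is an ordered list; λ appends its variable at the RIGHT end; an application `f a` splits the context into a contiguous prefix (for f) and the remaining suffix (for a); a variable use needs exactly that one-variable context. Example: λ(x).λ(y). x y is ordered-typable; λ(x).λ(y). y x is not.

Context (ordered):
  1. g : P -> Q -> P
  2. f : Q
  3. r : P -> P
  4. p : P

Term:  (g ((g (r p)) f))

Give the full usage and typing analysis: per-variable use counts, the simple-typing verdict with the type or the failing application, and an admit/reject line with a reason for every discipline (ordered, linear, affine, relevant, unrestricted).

usage: g: 2; f: 1; r: 1; p: 1
left-to-right use order: g, g, r, p, f
typing: the term checks, with type Q -> P
ordered: ✗ — needs contraction — g ×2
linear: ✗ — needs contraction — g ×2
affine: ✗ — needs contraction — g ×2
relevant: ✓ — every one of g, f, r, p appears
unrestricted: ✓ — type-checks (Q -> P) and nothing is barred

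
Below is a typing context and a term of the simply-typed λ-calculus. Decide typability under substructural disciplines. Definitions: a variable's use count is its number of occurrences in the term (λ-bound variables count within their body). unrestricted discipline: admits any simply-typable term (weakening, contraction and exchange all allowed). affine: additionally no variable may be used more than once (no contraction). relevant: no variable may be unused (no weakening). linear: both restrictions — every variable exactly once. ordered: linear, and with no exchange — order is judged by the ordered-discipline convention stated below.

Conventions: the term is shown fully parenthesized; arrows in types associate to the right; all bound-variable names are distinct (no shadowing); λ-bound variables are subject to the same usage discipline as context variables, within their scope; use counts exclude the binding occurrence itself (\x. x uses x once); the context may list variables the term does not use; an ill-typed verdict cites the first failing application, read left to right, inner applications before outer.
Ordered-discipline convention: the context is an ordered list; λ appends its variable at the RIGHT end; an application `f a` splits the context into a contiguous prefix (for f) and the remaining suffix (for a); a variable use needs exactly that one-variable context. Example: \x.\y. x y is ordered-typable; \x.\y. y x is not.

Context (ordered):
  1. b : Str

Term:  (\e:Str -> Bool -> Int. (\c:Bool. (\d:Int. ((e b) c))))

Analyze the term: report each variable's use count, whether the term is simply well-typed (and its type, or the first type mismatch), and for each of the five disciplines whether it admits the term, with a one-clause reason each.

variable uses: b=1; e (bound)=1; c (bound)=1; d (bound)=0
left-to-right use order: e, b, c
typing: well-typed — term : (Str -> Bool -> Int) -> Bool -> Int -> Int
ordered: ✗ — d never used (weakening)
linear: ✗ — d never used (weakening)
affine: ✓ — no duplicate uses among b, e, c, d
relevant: ✗ — d never used (weakening)
unrestricted: ✓ — well-typed at (Str -> Bool -> Int) -> Bool -> Int -> Int; no restrictions here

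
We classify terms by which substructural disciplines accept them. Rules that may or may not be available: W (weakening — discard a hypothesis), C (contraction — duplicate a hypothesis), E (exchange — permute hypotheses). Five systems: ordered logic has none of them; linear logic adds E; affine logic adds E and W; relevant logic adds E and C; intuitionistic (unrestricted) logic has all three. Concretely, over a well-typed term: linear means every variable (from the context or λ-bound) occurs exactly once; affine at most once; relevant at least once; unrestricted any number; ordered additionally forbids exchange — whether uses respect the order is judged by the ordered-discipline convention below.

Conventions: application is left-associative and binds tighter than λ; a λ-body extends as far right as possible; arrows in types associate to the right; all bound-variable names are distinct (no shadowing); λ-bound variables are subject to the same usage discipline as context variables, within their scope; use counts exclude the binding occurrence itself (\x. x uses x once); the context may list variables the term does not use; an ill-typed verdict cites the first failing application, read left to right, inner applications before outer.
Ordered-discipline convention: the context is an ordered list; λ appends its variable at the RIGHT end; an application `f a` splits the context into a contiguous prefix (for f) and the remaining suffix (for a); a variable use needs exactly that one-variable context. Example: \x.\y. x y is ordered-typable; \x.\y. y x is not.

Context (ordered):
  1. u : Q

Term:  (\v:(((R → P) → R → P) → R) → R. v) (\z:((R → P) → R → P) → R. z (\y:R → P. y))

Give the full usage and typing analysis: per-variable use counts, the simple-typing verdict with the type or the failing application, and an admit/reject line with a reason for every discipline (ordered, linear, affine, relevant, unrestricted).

variable uses: u=0; v (bound)=1; z (bound)=1; y (bound)=1
order of uses: v, z, y
typing: the term checks, with type (((R → P) → R → P) → R) → R
ordered: ✗, unused: u — weakening required
linear: ✗, unused: u — weakening required
affine: ✓, u, v, z, y: no repeats, contraction unneeded
relevant: ✗, unused: u — weakening required
unrestricted: ✓, well-typed at (((R → P) → R → P) → R) → R; no restrictions here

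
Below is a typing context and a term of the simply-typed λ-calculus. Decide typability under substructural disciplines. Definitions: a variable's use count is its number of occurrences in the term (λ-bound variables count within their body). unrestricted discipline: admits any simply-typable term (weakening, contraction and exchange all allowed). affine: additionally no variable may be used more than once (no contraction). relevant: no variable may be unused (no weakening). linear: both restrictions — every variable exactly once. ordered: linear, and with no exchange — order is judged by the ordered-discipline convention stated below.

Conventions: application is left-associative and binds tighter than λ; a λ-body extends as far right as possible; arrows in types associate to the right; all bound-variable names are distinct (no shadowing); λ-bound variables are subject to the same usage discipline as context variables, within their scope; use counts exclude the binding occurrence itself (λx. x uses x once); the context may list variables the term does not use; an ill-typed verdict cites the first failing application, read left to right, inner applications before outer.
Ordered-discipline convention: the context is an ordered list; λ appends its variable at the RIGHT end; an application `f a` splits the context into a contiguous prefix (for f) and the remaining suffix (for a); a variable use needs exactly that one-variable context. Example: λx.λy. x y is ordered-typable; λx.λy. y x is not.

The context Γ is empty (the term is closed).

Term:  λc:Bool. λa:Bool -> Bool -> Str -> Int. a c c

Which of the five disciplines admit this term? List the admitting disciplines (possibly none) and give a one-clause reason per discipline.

accepted by: relevant, unrestricted
counts: c [bound] ×2, a [bound] ×1
left-to-right use order: a, c, c
typing: well-typed at Bool -> (Bool -> Bool -> Str -> Int) -> Str -> Int
ordered: ✗ — uses contraction: c ×2
linear: ✗ — uses contraction: c ×2
affine: ✗ — uses contraction: c ×2
relevant: ✓ — none of c, a goes unused
unrestricted: ✓ — well-typed at Bool -> (Bool -> Bool -> Str -> Int) -> Str -> Int; no restrictions here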